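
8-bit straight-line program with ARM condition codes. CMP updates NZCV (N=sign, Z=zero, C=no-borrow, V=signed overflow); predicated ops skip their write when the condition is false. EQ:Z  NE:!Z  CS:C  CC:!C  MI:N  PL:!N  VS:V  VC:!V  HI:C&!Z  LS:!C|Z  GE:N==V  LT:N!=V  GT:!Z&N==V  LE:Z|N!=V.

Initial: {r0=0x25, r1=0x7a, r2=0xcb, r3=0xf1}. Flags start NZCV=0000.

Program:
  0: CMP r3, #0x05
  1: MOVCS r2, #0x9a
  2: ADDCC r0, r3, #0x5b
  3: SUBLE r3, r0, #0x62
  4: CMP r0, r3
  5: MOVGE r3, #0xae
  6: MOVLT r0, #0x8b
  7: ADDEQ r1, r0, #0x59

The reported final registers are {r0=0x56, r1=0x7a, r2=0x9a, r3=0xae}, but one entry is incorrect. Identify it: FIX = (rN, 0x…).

[0] flags=1010 → (cmp)
[1] flags=1010 CS?T → r2=0x9a
[2] flags=1010 CC?F → skip
[3] flags=1010 LE?T → r3=0xc3
[4] flags=0000 → (cmp)
[5] flags=0000 GE?T → r3=0xae
[6] flags=0000 LT?F → skip
[7] flags=0000 EQ?F → skip

FIX = (r0, 0x25)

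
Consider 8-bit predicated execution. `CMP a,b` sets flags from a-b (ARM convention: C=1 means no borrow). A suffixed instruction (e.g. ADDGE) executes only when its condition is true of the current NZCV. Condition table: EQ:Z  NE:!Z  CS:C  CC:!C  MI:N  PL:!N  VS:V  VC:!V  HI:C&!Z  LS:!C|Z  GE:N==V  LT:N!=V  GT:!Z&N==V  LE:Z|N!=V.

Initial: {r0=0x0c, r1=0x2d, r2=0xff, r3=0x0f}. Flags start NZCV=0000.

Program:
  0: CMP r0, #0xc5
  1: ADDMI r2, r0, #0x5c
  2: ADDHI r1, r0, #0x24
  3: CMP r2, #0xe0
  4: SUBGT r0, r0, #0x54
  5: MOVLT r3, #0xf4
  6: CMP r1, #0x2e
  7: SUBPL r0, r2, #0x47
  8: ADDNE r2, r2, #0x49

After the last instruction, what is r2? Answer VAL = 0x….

VAL = 0x48

[0] flags=0000 → (cmp)
[1] flags=0000 MI?F → skip
[2] flags=0000 HI?F → skip
[3] flags=0010 → (cmp)
[4] flags=0010 GT?T → r0=0xb8
[5] flags=0010 LT?F → skip
[6] flags=1000 → (cmp)
[7] flags=1000 PL?F → skip
[8] flags=1000 NE?T → r2=0x48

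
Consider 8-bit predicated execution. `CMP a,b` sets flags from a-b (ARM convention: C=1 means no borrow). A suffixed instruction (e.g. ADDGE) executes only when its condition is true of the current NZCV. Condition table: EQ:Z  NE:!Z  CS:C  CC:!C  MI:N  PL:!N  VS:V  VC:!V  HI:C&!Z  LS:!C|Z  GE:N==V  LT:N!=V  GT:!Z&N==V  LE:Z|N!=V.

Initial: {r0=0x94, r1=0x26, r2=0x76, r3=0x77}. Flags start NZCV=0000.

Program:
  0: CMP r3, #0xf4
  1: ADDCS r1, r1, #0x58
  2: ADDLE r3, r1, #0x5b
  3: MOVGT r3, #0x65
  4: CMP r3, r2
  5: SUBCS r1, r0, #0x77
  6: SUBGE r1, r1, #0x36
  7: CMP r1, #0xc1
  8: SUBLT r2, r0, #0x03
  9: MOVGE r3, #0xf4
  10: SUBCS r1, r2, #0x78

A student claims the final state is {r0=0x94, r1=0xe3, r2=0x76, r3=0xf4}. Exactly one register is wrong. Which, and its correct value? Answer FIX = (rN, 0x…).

[0] flags=1001 → (cmp)
[1] flags=1001 CS?F → skip
[2] flags=1001 LE?F → skip
[3] flags=1001 GT?T → r3=0x65
[4] flags=1000 → (cmp)
[5] flags=1000 CS?F → skip
[6] flags=1000 GE?F → skip
[7] flags=0000 → (cmp)
[8] flags=0000 LT?F → skip
[9] flags=0000 GE?T → r3=0xf4
[10] flags=0000 CS?F → skip

FIX = (r1, 0x26)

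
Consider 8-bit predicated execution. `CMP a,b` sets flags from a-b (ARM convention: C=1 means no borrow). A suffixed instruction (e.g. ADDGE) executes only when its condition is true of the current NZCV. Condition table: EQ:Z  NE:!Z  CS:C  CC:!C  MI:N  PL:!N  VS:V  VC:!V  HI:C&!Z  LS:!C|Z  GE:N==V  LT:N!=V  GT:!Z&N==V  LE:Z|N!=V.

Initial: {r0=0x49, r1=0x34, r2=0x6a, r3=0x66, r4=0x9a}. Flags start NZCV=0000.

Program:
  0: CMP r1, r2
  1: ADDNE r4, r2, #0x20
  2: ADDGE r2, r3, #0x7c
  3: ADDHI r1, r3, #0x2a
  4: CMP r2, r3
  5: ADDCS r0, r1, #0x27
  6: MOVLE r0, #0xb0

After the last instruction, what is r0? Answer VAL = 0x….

0: ✓ CMP  NZCV=1000
1: ✓ ADDNE  r4←0x8a
2: · ADDGE
3: · ADDHI
4: ✓ CMP  NZCV=0010
5: ✓ ADDCS  r0←0x5b
6: · MOVLE

VAL = 0x5b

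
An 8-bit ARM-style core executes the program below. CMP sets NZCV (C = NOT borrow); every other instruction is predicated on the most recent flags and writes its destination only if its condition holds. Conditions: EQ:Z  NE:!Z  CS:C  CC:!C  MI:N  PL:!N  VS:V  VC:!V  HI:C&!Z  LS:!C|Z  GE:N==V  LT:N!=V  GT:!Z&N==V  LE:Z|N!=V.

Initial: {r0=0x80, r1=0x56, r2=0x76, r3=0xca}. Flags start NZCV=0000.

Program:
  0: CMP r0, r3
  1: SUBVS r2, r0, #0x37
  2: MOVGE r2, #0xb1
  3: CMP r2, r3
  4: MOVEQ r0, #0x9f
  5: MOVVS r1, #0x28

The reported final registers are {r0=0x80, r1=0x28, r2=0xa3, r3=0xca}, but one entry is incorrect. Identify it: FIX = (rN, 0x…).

0: ✓ CMP  NZCV=1000
1: · SUBVS
2: · MOVGE
3: ✓ CMP  NZCV=1001
4: · MOVEQ
5: ✓ MOVVS  r1←0x28

FIX = (r2, 0x76)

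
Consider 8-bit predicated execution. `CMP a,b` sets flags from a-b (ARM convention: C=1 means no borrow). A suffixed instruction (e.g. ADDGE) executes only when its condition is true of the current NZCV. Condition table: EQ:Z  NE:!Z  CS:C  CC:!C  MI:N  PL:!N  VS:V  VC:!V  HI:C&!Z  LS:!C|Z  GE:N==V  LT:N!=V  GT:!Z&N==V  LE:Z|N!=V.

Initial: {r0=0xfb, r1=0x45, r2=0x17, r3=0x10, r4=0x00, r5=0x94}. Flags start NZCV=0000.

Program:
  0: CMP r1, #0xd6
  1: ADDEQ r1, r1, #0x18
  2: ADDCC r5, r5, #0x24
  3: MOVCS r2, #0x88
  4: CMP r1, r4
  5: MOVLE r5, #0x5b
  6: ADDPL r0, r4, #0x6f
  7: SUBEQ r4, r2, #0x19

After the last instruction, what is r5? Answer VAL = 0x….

0: ✓ CMP  NZCV=0000
1: · ADDEQ
2: ✓ ADDCC  r5←0xb8
3: · MOVCS
4: ✓ CMP  NZCV=0010
5: · MOVLE
6: ✓ ADDPL  r0←0x6f
7: · SUBEQ

VAL = 0xb8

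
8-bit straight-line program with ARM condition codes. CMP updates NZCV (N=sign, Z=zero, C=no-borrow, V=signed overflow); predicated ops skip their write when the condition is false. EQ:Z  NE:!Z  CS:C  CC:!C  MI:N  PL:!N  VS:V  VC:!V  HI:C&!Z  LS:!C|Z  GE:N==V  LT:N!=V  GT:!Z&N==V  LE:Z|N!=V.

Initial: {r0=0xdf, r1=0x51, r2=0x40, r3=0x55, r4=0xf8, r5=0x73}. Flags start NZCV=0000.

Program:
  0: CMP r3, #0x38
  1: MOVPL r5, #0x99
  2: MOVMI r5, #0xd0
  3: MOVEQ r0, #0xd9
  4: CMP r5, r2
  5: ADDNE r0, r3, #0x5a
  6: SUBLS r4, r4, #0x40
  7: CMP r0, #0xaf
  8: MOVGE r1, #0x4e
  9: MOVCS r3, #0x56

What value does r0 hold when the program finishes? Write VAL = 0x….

0: ✓ CMP  NZCV=0010
1: ✓ MOVPL  r5←0x99
2: · MOVMI
3: · MOVEQ
4: ✓ CMP  NZCV=0011
5: ✓ ADDNE  r0←0xaf
6: · SUBLS
7: ✓ CMP  NZCV=0110
8: ✓ MOVGE  r1←0x4e
9: ✓ MOVCS  r3←0x56

VAL = 0xaf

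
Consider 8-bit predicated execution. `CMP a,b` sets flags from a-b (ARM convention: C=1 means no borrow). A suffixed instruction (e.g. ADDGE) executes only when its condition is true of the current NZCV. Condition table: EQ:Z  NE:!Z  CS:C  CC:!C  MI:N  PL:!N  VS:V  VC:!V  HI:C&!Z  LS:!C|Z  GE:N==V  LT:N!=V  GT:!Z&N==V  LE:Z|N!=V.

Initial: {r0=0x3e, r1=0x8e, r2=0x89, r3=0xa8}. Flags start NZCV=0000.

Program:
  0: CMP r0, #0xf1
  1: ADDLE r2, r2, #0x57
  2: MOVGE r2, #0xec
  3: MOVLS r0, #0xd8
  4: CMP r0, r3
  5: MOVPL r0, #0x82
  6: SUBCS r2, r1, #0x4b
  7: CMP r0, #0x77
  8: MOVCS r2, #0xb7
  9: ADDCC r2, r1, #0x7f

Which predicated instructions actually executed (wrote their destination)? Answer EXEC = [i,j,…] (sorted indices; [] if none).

0: ✓ CMP  NZCV=0000
1: · ADDLE
2: ✓ MOVGE  r2←0xec
3: ✓ MOVLS  r0←0xd8
4: ✓ CMP  NZCV=0010
5: ✓ MOVPL  r0←0x82
6: ✓ SUBCS  r2←0x43
7: ✓ CMP  NZCV=0011
8: ✓ MOVCS  r2←0xb7
9: · ADDCC

EXEC = [2,3,5,6,8]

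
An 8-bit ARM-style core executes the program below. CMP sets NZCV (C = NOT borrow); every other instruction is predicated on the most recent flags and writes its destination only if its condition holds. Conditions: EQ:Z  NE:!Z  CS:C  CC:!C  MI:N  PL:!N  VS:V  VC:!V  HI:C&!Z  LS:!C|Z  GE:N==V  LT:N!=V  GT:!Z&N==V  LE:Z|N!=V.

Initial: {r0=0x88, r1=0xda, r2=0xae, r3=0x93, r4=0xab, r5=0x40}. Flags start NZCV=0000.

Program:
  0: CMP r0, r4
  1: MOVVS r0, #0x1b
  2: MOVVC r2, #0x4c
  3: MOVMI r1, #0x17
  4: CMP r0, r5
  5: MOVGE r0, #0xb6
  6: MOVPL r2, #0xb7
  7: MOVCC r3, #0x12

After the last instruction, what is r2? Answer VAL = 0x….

VAL = 0xb7

0: ✓ CMP  NZCV=1000
1: · MOVVS
2: ✓ MOVVC  r2←0x4c
3: ✓ MOVMI  r1←0x17
4: ✓ CMP  NZCV=0011
5: · MOVGE
6: ✓ MOVPL  r2←0xb7
7: · MOVCC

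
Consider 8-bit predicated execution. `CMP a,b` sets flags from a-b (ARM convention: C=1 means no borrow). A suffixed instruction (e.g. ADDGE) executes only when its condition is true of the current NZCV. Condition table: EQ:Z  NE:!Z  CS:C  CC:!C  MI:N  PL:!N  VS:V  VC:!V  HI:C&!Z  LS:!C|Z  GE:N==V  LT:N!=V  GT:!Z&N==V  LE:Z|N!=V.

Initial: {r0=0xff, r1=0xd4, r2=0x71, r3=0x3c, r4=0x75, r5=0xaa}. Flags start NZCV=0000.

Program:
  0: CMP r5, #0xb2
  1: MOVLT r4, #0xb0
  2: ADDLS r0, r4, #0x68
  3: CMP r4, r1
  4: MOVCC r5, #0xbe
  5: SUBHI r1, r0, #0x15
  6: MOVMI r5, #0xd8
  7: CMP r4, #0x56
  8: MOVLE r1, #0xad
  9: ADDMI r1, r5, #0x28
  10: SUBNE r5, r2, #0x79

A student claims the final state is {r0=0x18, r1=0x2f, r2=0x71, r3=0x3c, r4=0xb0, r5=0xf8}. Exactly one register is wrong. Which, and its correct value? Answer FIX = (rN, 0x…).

FIX = (r1, 0xad)

[0] flags=1000 → (cmp)
[1] flags=1000 LT?T → r4=0xb0
[2] flags=1000 LS?T → r0=0x18
[3] flags=1000 → (cmp)
[4] flags=1000 CC?T → r5=0xbe
[5] flags=1000 HI?F → skip
[6] flags=1000 MI?T → r5=0xd8
[7] flags=0011 → (cmp)
[8] flags=0011 LE?T → r1=0xad
[9] flags=0011 MI?F → skip
[10] flags=0011 NE?T → r5=0xf8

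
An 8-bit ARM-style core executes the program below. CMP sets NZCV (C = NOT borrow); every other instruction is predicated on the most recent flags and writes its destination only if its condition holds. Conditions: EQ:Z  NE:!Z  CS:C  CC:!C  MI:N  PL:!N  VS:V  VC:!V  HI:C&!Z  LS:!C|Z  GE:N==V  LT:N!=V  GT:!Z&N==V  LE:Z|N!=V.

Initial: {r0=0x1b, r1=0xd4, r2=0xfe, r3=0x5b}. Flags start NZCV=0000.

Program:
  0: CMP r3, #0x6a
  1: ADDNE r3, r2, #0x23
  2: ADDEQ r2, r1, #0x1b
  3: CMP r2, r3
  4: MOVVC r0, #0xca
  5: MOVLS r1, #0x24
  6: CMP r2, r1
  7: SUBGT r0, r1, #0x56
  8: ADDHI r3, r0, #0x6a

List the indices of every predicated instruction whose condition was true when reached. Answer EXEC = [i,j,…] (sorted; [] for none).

EXEC = [1,4,7,8]

0: ✓ CMP  NZCV=1000
1: ✓ ADDNE  r3←0x21
2: · ADDEQ
3: ✓ CMP  NZCV=1010
4: ✓ MOVVC  r0←0xca
5: · MOVLS
6: ✓ CMP  NZCV=0010
7: ✓ SUBGT  r0←0x7e
8: ✓ ADDHI  r3←0xe8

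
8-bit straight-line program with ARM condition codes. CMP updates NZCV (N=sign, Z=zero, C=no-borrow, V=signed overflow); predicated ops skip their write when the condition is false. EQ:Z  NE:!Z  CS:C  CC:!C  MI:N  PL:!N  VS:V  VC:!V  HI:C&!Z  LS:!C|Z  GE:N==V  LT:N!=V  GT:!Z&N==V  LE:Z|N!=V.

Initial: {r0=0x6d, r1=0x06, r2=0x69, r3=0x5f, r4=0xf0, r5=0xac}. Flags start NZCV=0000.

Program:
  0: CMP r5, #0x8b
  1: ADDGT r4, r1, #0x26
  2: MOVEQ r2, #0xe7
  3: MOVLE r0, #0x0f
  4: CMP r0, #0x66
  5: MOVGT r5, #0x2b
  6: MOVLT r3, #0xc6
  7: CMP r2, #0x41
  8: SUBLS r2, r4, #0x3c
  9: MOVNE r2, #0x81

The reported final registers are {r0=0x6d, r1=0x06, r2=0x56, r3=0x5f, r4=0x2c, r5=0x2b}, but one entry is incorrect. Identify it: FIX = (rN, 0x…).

[0] flags=0010 → (cmp)
[1] flags=0010 GT?T → r4=0x2c
[2] flags=0010 EQ?F → skip
[3] flags=0010 LE?F → skip
[4] flags=0010 → (cmp)
[5] flags=0010 GT?T → r5=0x2b
[6] flags=0010 LT?F → skip
[7] flags=0010 → (cmp)
[8] flags=0010 LS?F → skip
[9] flags=0010 NE?T → r2=0x81

FIX = (r2, 0x81)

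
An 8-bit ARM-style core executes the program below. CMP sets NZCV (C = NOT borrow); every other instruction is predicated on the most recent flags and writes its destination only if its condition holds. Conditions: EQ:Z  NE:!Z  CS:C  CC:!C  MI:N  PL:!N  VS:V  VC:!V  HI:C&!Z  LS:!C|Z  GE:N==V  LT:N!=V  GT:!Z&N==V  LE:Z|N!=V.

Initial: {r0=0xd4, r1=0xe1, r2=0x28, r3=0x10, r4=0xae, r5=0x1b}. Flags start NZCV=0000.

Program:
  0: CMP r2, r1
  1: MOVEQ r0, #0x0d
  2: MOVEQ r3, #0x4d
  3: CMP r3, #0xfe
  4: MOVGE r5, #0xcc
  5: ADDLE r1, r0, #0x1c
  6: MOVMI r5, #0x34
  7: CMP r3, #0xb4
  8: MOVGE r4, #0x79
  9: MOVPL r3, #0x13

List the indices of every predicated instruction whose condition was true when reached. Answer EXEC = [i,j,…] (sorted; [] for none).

EXEC = [4,8,9]

0: ✓ CMP  NZCV=0000
1: · MOVEQ
2: · MOVEQ
3: ✓ CMP  NZCV=0000
4: ✓ MOVGE  r5←0xcc
5: · ADDLE
6: · MOVMI
7: ✓ CMP  NZCV=0000
8: ✓ MOVGE  r4←0x79
9: ✓ MOVPL  r3←0x13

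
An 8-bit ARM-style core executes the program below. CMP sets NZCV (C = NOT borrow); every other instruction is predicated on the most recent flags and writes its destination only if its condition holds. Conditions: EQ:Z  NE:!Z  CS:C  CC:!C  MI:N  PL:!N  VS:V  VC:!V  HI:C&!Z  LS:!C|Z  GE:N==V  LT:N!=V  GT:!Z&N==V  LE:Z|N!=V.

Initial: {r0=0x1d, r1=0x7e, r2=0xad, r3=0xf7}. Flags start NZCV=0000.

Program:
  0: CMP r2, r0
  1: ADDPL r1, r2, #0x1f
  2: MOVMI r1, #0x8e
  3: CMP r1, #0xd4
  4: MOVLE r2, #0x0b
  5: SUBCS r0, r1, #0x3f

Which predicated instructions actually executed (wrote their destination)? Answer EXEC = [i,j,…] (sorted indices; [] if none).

EXEC = [2,4]

[0] flags=1010 → (cmp)
[1] flags=1010 PL?F → skip
[2] flags=1010 MI?T → r1=0x8e
[3] flags=1000 → (cmp)
[4] flags=1000 LE?T → r2=0x0b
[5] flags=1000 CS?F → skip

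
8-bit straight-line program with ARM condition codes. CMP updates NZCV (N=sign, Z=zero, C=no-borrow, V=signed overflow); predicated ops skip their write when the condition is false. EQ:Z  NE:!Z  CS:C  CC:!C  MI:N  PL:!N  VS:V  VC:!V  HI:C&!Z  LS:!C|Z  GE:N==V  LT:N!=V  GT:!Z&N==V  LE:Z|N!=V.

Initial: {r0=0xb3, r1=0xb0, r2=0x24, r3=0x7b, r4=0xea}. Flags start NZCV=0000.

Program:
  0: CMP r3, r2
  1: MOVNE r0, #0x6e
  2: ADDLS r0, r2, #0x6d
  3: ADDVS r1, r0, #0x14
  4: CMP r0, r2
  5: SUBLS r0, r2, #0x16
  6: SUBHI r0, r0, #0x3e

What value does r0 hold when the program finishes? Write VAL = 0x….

[0] flags=0010 → (cmp)
[1] flags=0010 NE?T → r0=0x6e
[2] flags=0010 LS?F → skip
[3] flags=0010 VS?F → skip
[4] flags=0010 → (cmp)
[5] flags=0010 LS?F → skip
[6] flags=0010 HI?T → r0=0x30

VAL = 0x30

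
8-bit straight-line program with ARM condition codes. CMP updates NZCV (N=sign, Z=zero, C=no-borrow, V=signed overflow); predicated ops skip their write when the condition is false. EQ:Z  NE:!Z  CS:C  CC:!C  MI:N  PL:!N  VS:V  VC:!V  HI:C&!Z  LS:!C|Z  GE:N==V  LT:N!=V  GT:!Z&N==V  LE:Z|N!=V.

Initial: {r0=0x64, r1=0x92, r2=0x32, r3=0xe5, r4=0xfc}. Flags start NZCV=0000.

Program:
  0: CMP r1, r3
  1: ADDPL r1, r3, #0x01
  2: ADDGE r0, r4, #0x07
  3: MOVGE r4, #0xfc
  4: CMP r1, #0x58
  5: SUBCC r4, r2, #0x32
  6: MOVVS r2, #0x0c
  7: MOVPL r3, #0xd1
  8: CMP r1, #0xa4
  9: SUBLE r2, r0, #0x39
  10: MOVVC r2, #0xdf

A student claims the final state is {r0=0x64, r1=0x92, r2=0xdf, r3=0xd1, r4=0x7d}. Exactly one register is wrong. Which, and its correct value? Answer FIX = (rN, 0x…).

[0] flags=1000 → (cmp)
[1] flags=1000 PL?F → skip
[2] flags=1000 GE?F → skip
[3] flags=1000 GE?F → skip
[4] flags=0011 → (cmp)
[5] flags=0011 CC?F → skip
[6] flags=0011 VS?T → r2=0x0c
[7] flags=0011 PL?T → r3=0xd1
[8] flags=1000 → (cmp)
[9] flags=1000 LE?T → r2=0x2b
[10] flags=1000 VC?T → r2=0xdf

FIX = (r4, 0xfc)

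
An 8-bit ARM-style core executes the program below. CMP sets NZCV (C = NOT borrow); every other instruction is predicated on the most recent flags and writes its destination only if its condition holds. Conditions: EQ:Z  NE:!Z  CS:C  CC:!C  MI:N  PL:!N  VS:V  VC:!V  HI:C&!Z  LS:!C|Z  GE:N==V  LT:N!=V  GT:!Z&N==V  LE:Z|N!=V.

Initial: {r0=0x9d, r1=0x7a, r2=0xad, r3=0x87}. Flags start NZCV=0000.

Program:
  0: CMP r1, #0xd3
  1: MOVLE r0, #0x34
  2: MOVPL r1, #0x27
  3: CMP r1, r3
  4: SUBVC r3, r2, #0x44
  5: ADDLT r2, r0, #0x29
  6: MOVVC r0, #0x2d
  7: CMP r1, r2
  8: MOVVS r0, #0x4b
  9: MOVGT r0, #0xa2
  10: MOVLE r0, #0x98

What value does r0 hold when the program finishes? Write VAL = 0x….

VAL = 0xa2

[0] flags=1001 → (cmp)
[1] flags=1001 LE?F → skip
[2] flags=1001 PL?F → skip
[3] flags=1001 → (cmp)
[4] flags=1001 VC?F → skip
[5] flags=1001 LT?F → skip
[6] flags=1001 VC?F → skip
[7] flags=1001 → (cmp)
[8] flags=1001 VS?T → r0=0x4b
[9] flags=1001 GT?T → r0=0xa2
[10] flags=1001 LE?F → skip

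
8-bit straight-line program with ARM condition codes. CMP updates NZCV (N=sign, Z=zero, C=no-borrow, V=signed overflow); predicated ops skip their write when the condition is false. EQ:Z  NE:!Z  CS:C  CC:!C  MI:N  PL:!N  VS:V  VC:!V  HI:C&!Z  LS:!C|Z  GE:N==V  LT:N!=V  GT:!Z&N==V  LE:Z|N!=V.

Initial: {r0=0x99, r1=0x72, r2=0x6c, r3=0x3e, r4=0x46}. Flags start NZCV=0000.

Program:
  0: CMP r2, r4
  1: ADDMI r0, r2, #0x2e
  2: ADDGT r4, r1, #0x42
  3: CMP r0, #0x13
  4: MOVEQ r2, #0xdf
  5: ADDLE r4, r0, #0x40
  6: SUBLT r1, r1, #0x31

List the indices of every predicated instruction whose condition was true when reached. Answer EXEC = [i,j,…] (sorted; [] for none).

EXEC = [2,5,6]

0: ✓ CMP  NZCV=0010
1: · ADDMI
2: ✓ ADDGT  r4←0xb4
3: ✓ CMP  NZCV=1010
4: · MOVEQ
5: ✓ ADDLE  r4←0xd9
6: ✓ SUBLT  r1←0x41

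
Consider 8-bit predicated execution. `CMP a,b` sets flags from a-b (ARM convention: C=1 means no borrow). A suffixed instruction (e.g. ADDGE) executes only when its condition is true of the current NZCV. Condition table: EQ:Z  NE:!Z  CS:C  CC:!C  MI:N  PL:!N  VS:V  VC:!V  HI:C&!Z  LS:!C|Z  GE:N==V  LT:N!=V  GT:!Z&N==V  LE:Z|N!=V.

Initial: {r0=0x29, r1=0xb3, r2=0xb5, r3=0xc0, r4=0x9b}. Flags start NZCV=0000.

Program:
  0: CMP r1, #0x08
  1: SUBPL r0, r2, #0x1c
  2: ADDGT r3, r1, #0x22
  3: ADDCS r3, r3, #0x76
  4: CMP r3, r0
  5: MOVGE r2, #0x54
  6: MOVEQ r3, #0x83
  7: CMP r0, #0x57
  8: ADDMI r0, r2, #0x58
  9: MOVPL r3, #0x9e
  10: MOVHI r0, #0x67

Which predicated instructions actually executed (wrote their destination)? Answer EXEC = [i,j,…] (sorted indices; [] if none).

[0] flags=1010 → (cmp)
[1] flags=1010 PL?F → skip
[2] flags=1010 GT?F → skip
[3] flags=1010 CS?T → r3=0x36
[4] flags=0010 → (cmp)
[5] flags=0010 GE?T → r2=0x54
[6] flags=0010 EQ?F → skip
[7] flags=1000 → (cmp)
[8] flags=1000 MI?T → r0=0xac
[9] flags=1000 PL?F → skip
[10] flags=1000 HI?F → skip

EXEC = [3,5,8]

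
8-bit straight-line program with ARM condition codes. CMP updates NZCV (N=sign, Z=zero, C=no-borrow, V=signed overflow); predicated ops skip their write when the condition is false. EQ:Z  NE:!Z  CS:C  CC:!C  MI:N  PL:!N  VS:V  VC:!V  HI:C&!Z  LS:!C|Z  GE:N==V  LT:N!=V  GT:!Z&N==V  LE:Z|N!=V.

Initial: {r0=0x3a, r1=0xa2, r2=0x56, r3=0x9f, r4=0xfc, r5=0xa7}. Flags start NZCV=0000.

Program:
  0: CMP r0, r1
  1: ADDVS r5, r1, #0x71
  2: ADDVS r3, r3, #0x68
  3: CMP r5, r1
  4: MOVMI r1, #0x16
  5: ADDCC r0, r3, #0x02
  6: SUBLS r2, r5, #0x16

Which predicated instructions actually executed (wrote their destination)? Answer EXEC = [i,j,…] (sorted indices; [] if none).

0: ✓ CMP  NZCV=1001
1: ✓ ADDVS  r5←0x13
2: ✓ ADDVS  r3←0x07
3: ✓ CMP  NZCV=0000
4: · MOVMI
5: ✓ ADDCC  r0←0x09
6: ✓ SUBLS  r2←0xfd

EXEC = [1,2,5,6]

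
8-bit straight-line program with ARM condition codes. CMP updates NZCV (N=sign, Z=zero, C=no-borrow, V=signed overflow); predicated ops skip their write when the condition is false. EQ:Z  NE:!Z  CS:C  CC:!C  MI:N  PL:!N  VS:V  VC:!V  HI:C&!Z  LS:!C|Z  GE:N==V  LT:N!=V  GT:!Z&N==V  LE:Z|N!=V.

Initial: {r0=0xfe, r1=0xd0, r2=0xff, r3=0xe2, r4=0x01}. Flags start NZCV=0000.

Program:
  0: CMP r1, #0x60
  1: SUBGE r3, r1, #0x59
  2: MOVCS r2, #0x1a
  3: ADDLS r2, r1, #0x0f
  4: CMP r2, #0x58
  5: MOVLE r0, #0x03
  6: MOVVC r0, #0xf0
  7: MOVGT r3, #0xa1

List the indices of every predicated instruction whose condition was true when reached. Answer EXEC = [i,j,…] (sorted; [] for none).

[0] flags=0011 → (cmp)
[1] flags=0011 GE?F → skip
[2] flags=0011 CS?T → r2=0x1a
[3] flags=0011 LS?F → skip
[4] flags=1000 → (cmp)
[5] flags=1000 LE?T → r0=0x03
[6] flags=1000 VC?T → r0=0xf0
[7] flags=1000 GT?F → skip

EXEC = [2,5,6]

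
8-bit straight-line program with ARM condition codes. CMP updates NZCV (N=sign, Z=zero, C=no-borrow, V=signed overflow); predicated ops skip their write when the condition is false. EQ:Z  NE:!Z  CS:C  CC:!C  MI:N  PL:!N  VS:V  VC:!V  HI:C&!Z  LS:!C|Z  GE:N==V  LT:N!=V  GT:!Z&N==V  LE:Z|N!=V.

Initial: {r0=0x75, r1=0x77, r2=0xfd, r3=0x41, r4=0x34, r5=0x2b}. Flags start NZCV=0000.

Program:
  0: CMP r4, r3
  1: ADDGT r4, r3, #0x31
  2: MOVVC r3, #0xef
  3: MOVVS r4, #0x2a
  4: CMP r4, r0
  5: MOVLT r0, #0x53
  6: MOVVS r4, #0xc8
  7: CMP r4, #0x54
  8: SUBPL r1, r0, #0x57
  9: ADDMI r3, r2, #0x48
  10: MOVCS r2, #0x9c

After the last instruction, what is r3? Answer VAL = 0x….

VAL = 0x45

[0] flags=1000 → (cmp)
[1] flags=1000 GT?F → skip
[2] flags=1000 VC?T → r3=0xef
[3] flags=1000 VS?F → skip
[4] flags=1000 → (cmp)
[5] flags=1000 LT?T → r0=0x53
[6] flags=1000 VS?F → skip
[7] flags=1000 → (cmp)
[8] flags=1000 PL?F → skip
[9] flags=1000 MI?T → r3=0x45
[10] flags=1000 CS?F → skip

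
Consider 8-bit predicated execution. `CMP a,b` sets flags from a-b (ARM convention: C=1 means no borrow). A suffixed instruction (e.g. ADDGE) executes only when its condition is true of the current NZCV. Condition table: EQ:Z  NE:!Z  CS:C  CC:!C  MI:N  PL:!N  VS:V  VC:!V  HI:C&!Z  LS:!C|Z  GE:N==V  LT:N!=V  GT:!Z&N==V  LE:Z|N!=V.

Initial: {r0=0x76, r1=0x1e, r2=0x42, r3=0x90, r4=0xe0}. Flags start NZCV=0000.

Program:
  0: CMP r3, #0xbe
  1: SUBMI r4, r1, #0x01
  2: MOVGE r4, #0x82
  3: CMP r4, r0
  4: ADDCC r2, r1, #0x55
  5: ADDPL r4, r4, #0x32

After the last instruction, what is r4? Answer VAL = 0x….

VAL = 0x1d

0: ✓ CMP  NZCV=1000
1: ✓ SUBMI  r4←0x1d
2: · MOVGE
3: ✓ CMP  NZCV=1000
4: ✓ ADDCC  r2←0x73
5: · ADDPL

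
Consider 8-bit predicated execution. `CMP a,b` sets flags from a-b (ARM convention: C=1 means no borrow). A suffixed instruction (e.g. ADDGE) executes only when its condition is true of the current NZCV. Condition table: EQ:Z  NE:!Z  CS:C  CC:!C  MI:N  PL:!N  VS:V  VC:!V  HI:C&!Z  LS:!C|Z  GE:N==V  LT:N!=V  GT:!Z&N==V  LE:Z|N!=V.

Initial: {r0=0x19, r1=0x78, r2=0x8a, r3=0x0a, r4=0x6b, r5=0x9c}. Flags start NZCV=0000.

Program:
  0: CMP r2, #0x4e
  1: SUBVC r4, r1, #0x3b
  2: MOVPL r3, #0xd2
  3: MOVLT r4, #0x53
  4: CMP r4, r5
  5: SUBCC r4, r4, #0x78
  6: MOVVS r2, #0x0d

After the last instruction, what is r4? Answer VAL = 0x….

VAL = 0xdb

0: ✓ CMP  NZCV=0011
1: · SUBVC
2: ✓ MOVPL  r3←0xd2
3: ✓ MOVLT  r4←0x53
4: ✓ CMP  NZCV=1001
5: ✓ SUBCC  r4←0xdb
6: ✓ MOVVS  r2←0x0d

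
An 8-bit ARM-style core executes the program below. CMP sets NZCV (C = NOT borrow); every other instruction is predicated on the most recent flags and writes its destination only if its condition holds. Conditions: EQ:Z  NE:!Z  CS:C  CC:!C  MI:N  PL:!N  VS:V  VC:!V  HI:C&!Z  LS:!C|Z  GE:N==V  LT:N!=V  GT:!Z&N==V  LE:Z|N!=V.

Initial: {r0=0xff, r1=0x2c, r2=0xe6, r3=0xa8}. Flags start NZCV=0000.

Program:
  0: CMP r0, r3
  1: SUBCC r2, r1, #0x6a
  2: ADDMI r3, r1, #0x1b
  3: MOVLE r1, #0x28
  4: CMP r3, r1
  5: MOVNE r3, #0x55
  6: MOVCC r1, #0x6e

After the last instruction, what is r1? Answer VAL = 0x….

VAL = 0x2c

[0] flags=0010 → (cmp)
[1] flags=0010 CC?F → skip
[2] flags=0010 MI?F → skip
[3] flags=0010 LE?F → skip
[4] flags=0011 → (cmp)
[5] flags=0011 NE?T → r3=0x55
[6] flags=0011 CC?F → skip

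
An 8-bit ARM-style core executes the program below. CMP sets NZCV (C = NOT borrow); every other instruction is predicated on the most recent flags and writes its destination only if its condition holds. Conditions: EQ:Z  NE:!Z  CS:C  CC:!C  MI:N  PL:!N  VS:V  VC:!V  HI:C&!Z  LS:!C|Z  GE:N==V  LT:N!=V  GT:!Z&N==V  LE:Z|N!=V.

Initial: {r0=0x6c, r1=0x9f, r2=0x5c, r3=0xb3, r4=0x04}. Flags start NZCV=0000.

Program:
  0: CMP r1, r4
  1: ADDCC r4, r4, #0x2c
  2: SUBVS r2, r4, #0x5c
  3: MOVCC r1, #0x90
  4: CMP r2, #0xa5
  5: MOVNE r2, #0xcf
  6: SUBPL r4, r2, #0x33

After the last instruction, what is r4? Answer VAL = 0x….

VAL = 0x04

[0] flags=1010 → (cmp)
[1] flags=1010 CC?F → skip
[2] flags=1010 VS?F → skip
[3] flags=1010 CC?F → skip
[4] flags=1001 → (cmp)
[5] flags=1001 NE?T → r2=0xcf
[6] flags=1001 PL?F → skip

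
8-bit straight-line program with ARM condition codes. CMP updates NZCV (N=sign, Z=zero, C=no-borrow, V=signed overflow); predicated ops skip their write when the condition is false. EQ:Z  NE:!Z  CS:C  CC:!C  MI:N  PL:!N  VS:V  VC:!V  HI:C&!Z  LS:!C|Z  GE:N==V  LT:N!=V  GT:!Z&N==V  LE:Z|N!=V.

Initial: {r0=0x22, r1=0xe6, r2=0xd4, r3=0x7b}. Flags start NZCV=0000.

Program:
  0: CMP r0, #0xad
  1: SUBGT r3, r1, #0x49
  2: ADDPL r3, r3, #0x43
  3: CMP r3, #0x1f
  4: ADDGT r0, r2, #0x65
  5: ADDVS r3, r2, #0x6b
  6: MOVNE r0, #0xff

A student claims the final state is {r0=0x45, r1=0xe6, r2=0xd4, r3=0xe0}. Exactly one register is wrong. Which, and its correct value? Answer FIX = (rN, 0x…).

[0] flags=0000 → (cmp)
[1] flags=0000 GT?T → r3=0x9d
[2] flags=0000 PL?T → r3=0xe0
[3] flags=1010 → (cmp)
[4] flags=1010 GT?F → skip
[5] flags=1010 VS?F → skip
[6] flags=1010 NE?T → r0=0xff

FIX = (r0, 0xff)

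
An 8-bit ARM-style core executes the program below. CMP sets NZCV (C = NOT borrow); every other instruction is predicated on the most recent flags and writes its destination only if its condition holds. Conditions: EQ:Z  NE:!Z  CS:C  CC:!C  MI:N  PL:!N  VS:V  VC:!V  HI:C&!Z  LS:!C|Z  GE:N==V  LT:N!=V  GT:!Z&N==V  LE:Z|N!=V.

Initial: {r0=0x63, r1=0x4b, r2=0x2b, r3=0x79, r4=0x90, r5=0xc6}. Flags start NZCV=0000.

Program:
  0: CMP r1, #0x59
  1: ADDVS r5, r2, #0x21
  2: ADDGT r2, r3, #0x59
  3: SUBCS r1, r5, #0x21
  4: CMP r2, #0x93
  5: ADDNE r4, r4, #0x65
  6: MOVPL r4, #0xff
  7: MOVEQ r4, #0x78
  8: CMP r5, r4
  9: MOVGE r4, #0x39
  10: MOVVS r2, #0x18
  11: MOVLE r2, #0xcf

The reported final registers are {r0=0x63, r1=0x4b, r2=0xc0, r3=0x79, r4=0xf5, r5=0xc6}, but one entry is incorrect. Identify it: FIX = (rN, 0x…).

0: ✓ CMP  NZCV=1000
1: · ADDVS
2: · ADDGT
3: · SUBCS
4: ✓ CMP  NZCV=1001
5: ✓ ADDNE  r4←0xf5
6: · MOVPL
7: · MOVEQ
8: ✓ CMP  NZCV=1000
9: · MOVGE
10: · MOVVS
11: ✓ MOVLE  r2←0xcf

FIX = (r2, 0xcf)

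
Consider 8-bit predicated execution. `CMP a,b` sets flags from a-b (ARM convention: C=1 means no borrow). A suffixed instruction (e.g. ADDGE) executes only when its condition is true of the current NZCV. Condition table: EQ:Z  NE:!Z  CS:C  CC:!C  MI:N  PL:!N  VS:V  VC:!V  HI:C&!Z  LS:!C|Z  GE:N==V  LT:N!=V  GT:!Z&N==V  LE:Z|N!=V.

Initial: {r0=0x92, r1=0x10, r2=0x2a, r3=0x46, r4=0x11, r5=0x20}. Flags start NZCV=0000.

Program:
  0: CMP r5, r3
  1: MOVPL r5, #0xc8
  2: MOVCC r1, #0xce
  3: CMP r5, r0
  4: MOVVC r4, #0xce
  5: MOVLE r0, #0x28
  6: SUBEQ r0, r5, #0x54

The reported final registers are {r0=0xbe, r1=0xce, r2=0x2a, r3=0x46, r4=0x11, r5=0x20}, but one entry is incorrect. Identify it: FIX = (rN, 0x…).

[0] flags=1000 → (cmp)
[1] flags=1000 PL?F → skip
[2] flags=1000 CC?T → r1=0xce
[3] flags=1001 → (cmp)
[4] flags=1001 VC?F → skip
[5] flags=1001 LE?F → skip
[6] flags=1001 EQ?F → skip

FIX = (r0, 0x92)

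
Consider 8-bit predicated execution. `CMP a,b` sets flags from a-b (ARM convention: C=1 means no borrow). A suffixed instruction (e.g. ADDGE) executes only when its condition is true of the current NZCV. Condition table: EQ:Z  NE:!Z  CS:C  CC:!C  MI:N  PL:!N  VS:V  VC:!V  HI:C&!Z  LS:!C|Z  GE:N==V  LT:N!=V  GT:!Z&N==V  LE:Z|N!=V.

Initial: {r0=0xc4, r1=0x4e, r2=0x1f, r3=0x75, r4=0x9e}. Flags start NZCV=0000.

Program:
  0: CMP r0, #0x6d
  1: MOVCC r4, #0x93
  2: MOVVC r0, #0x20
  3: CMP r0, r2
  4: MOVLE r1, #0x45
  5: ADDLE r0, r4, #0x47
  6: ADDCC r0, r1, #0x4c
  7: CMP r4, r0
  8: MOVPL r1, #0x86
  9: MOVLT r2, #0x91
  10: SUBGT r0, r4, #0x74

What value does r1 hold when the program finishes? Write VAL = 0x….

0: ✓ CMP  NZCV=0011
1: · MOVCC
2: · MOVVC
3: ✓ CMP  NZCV=1010
4: ✓ MOVLE  r1←0x45
5: ✓ ADDLE  r0←0xe5
6: · ADDCC
7: ✓ CMP  NZCV=1000
8: · MOVPL
9: ✓ MOVLT  r2←0x91
10: · SUBGT

VAL = 0x45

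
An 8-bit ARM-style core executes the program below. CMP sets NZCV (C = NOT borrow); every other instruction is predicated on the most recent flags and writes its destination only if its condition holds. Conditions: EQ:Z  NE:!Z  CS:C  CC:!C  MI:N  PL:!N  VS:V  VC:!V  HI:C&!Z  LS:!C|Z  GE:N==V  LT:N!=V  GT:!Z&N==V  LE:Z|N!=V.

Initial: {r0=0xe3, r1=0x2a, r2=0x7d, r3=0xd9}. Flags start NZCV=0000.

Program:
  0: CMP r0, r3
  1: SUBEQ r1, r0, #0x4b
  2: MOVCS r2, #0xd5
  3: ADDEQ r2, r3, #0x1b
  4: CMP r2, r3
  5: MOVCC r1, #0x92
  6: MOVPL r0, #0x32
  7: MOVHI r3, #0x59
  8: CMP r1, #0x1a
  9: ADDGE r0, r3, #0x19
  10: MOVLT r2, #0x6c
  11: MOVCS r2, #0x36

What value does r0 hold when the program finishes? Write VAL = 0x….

[0] flags=0010 → (cmp)
[1] flags=0010 EQ?F → skip
[2] flags=0010 CS?T → r2=0xd5
[3] flags=0010 EQ?F → skip
[4] flags=1000 → (cmp)
[5] flags=1000 CC?T → r1=0x92
[6] flags=1000 PL?F → skip
[7] flags=1000 HI?F → skip
[8] flags=0011 → (cmp)
[9] flags=0011 GE?F → skip
[10] flags=0011 LT?T → r2=0x6c
[11] flags=0011 CS?T → r2=0x36

VAL = 0xe3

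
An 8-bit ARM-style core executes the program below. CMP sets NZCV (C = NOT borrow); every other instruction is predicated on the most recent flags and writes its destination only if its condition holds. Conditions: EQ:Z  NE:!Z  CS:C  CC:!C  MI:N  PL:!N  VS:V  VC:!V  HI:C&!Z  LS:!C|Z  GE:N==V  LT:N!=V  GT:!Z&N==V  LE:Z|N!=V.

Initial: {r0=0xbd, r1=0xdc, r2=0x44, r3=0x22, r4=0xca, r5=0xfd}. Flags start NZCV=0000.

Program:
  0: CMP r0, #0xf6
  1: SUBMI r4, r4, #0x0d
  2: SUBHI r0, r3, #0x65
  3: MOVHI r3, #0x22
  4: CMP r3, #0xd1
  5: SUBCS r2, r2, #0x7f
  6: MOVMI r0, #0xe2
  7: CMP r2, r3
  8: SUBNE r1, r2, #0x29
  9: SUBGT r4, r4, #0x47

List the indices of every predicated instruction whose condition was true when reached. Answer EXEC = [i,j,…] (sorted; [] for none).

EXEC = [1,8,9]

[0] flags=1000 → (cmp)
[1] flags=1000 MI?T → r4=0xbd
[2] flags=1000 HI?F → skip
[3] flags=1000 HI?F → skip
[4] flags=0000 → (cmp)
[5] flags=0000 CS?F → skip
[6] flags=0000 MI?F → skip
[7] flags=0010 → (cmp)
[8] flags=0010 NE?T → r1=0x1b
[9] flags=0010 GT?T → r4=0x76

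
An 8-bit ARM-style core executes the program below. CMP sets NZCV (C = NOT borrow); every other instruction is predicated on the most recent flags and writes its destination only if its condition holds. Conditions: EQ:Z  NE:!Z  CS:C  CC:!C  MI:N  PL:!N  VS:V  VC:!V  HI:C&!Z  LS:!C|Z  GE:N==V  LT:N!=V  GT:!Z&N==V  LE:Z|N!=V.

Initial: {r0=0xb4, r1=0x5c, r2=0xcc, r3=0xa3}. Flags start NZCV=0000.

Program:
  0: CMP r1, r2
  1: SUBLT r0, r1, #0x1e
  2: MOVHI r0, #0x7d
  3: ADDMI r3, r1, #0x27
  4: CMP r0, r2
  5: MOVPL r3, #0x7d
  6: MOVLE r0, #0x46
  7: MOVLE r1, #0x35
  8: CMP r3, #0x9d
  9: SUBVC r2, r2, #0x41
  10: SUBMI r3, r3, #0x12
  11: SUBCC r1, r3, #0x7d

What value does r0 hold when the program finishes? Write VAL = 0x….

VAL = 0x46

0: ✓ CMP  NZCV=1001
1: · SUBLT
2: · MOVHI
3: ✓ ADDMI  r3←0x83
4: ✓ CMP  NZCV=1000
5: · MOVPL
6: ✓ MOVLE  r0←0x46
7: ✓ MOVLE  r1←0x35
8: ✓ CMP  NZCV=1000
9: ✓ SUBVC  r2←0x8b
10: ✓ SUBMI  r3←0x71
11: ✓ SUBCC  r1←0xf4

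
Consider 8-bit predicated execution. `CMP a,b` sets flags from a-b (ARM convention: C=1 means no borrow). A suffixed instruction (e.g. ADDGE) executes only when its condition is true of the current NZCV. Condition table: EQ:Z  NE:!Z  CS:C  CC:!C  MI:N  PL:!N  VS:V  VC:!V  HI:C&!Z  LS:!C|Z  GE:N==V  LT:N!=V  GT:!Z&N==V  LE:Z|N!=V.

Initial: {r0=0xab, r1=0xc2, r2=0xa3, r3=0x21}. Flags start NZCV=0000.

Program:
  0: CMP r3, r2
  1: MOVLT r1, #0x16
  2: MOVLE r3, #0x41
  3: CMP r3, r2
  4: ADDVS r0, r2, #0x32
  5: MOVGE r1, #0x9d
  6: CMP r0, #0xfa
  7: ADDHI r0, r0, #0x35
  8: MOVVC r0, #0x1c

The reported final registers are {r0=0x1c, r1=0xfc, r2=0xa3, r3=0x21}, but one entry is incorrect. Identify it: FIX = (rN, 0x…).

0: ✓ CMP  NZCV=0000
1: · MOVLT
2: · MOVLE
3: ✓ CMP  NZCV=0000
4: · ADDVS
5: ✓ MOVGE  r1←0x9d
6: ✓ CMP  NZCV=1000
7: · ADDHI
8: ✓ MOVVC  r0←0x1c

FIX = (r1, 0x9d)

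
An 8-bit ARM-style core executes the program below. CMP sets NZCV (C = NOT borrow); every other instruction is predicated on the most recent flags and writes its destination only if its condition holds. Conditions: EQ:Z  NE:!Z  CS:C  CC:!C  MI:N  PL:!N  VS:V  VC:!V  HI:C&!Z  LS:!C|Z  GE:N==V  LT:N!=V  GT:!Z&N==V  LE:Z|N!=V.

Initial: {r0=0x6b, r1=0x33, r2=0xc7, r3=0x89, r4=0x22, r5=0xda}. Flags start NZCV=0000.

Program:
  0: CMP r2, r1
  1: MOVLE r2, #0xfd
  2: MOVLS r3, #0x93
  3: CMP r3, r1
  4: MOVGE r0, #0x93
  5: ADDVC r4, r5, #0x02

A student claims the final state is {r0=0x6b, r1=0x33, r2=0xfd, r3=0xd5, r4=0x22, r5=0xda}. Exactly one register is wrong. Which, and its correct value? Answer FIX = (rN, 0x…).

FIX = (r3, 0x89)

[0] flags=1010 → (cmp)
[1] flags=1010 LE?T → r2=0xfd
[2] flags=1010 LS?F → skip
[3] flags=0011 → (cmp)
[4] flags=0011 GE?F → skip
[5] flags=0011 VC?F → skip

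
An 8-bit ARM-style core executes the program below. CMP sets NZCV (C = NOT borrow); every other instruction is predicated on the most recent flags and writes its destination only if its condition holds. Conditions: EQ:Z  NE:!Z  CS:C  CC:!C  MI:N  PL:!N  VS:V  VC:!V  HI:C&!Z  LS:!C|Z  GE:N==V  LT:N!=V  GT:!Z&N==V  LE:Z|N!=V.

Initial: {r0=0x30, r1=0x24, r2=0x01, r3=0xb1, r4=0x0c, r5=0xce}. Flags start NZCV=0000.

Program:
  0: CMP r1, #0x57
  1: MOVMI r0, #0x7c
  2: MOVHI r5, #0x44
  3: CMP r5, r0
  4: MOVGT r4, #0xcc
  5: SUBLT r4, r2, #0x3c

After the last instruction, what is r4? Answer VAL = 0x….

VAL = 0xc5

[0] flags=1000 → (cmp)
[1] flags=1000 MI?T → r0=0x7c
[2] flags=1000 HI?F → skip
[3] flags=0011 → (cmp)
[4] flags=0011 GT?F → skip
[5] flags=0011 LT?T → r4=0xc5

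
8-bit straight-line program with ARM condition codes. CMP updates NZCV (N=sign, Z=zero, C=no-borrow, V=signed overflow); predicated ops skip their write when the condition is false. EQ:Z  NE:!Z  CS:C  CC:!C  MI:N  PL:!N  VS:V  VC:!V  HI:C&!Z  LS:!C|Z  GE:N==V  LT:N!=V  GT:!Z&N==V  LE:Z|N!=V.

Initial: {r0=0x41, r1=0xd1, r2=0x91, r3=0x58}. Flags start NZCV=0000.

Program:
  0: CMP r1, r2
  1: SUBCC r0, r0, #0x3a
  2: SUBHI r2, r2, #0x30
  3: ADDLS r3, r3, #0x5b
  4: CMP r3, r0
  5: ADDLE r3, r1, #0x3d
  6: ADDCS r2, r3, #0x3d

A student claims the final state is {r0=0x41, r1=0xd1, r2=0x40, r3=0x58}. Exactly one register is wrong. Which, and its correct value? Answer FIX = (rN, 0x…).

FIX = (r2, 0x95)

0: ✓ CMP  NZCV=0010
1: · SUBCC
2: ✓ SUBHI  r2←0x61
3: · ADDLS
4: ✓ CMP  NZCV=0010
5: · ADDLE
6: ✓ ADDCS  r2←0x95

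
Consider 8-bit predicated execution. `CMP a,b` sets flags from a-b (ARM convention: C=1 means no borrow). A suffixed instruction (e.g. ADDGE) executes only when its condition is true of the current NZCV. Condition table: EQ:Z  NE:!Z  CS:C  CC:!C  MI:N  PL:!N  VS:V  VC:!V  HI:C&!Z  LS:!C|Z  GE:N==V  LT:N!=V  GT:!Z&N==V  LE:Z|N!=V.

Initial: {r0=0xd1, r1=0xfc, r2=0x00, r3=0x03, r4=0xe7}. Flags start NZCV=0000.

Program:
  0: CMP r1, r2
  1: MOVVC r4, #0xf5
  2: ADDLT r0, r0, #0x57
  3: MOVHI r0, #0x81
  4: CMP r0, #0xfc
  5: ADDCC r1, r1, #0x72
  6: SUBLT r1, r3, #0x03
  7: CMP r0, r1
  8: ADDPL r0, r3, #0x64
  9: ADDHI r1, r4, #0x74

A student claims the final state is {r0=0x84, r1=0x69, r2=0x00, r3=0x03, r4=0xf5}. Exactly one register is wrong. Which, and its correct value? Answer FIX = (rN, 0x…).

[0] flags=1010 → (cmp)
[1] flags=1010 VC?T → r4=0xf5
[2] flags=1010 LT?T → r0=0x28
[3] flags=1010 HI?T → r0=0x81
[4] flags=1000 → (cmp)
[5] flags=1000 CC?T → r1=0x6e
[6] flags=1000 LT?T → r1=0x00
[7] flags=1010 → (cmp)
[8] flags=1010 PL?F → skip
[9] flags=1010 HI?T → r1=0x69

FIX = (r0, 0x81)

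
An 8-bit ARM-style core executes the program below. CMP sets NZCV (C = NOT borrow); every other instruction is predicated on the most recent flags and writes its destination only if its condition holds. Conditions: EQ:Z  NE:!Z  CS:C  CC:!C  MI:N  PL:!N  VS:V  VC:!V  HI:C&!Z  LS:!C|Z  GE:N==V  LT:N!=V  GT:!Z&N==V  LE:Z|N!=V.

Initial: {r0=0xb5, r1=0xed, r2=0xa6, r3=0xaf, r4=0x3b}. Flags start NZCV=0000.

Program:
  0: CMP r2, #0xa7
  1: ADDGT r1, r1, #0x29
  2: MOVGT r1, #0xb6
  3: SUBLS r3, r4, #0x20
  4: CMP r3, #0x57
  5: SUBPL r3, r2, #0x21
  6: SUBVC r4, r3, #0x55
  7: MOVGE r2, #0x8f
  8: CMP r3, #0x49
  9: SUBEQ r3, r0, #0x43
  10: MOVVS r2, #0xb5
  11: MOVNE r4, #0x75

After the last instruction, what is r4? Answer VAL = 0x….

VAL = 0x75

[0] flags=1000 → (cmp)
[1] flags=1000 GT?F → skip
[2] flags=1000 GT?F → skip
[3] flags=1000 LS?T → r3=0x1b
[4] flags=1000 → (cmp)
[5] flags=1000 PL?F → skip
[6] flags=1000 VC?T → r4=0xc6
[7] flags=1000 GE?F → skip
[8] flags=1000 → (cmp)
[9] flags=1000 EQ?F → skip
[10] flags=1000 VS?F → skip
[11] flags=1000 NE?T → r4=0x75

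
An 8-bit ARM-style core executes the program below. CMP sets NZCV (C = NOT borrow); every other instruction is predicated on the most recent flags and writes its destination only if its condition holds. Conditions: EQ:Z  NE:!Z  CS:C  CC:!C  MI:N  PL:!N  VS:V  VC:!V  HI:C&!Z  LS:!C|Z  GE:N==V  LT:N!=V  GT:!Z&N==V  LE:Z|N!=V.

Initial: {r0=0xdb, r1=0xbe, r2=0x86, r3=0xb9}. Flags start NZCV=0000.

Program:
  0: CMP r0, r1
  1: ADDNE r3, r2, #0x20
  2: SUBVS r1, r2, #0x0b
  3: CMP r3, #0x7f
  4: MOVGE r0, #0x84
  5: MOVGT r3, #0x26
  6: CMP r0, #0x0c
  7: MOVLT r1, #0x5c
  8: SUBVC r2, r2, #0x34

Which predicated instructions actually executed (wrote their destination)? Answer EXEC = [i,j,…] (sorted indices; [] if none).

[0] flags=0010 → (cmp)
[1] flags=0010 NE?T → r3=0xa6
[2] flags=0010 VS?F → skip
[3] flags=0011 → (cmp)
[4] flags=0011 GE?F → skip
[5] flags=0011 GT?F → skip
[6] flags=1010 → (cmp)
[7] flags=1010 LT?T → r1=0x5c
[8] flags=1010 VC?T → r2=0x52

EXEC = [1,7,8]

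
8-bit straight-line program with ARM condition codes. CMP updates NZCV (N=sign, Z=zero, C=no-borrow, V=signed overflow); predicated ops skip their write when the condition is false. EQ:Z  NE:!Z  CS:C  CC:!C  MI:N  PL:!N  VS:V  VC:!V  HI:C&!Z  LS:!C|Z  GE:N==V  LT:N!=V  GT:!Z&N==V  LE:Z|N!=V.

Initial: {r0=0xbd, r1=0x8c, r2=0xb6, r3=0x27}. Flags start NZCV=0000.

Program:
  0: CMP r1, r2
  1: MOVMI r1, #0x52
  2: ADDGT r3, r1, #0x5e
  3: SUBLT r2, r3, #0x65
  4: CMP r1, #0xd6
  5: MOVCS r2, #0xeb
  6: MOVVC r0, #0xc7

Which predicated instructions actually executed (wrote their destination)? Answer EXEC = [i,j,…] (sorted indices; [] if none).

EXEC = [1,3,6]

[0] flags=1000 → (cmp)
[1] flags=1000 MI?T → r1=0x52
[2] flags=1000 GT?F → skip
[3] flags=1000 LT?T → r2=0xc2
[4] flags=0000 → (cmp)
[5] flags=0000 CS?F → skip
[6] flags=0000 VC?T → r0=0xc7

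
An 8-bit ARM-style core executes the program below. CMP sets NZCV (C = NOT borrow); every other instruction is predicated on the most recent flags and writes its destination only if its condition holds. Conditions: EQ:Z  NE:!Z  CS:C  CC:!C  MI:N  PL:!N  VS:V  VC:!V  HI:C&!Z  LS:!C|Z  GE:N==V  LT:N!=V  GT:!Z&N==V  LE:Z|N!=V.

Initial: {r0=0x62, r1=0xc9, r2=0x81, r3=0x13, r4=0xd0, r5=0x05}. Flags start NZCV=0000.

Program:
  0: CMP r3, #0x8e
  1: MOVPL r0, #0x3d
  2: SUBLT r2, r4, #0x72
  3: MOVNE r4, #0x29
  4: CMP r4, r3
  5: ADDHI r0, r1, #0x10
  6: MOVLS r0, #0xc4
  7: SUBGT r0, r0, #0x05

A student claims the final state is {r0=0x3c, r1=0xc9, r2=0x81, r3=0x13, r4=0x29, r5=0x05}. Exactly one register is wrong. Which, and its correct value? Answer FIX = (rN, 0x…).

FIX = (r0, 0xd4)

[0] flags=1001 → (cmp)
[1] flags=1001 PL?F → skip
[2] flags=1001 LT?F → skip
[3] flags=1001 NE?T → r4=0x29
[4] flags=0010 → (cmp)
[5] flags=0010 HI?T → r0=0xd9
[6] flags=0010 LS?F → skip
[7] flags=0010 GT?T → r0=0xd4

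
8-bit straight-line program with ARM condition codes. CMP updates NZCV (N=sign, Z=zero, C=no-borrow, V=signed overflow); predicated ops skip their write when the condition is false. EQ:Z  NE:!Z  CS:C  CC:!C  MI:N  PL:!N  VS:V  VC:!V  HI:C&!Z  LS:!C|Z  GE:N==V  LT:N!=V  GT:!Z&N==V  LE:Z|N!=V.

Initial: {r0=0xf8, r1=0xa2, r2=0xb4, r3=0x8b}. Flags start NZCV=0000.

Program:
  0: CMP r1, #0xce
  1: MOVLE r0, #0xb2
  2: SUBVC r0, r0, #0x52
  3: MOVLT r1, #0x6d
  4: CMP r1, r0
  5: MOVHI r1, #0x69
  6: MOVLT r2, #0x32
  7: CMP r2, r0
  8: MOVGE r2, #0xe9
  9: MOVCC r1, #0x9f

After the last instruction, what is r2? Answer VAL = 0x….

[0] flags=1000 → (cmp)
[1] flags=1000 LE?T → r0=0xb2
[2] flags=1000 VC?T → r0=0x60
[3] flags=1000 LT?T → r1=0x6d
[4] flags=0010 → (cmp)
[5] flags=0010 HI?T → r1=0x69
[6] flags=0010 LT?F → skip
[7] flags=0011 → (cmp)
[8] flags=0011 GE?F → skip
[9] flags=0011 CC?F → skip

VAL = 0xb4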